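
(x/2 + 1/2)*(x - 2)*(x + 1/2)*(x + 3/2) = x^4/2 + x^3/2 - 13*x^2/8 - 19*x/8 - 3/4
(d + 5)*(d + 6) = d^2 + 11*d + 30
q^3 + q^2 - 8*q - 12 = (q - 3)*(q + 2)^2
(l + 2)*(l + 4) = l^2 + 6*l + 8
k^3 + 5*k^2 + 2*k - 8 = (k - 1)*(k + 2)*(k + 4)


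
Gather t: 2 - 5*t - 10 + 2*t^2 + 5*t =2*t^2 - 8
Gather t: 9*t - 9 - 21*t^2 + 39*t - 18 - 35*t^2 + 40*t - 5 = -56*t^2 + 88*t - 32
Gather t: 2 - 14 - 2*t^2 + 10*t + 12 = -2*t^2 + 10*t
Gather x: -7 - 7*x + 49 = 42 - 7*x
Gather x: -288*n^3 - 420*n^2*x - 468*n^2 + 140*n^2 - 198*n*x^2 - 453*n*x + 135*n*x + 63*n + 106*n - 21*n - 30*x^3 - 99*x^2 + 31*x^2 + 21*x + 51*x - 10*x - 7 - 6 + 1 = -288*n^3 - 328*n^2 + 148*n - 30*x^3 + x^2*(-198*n - 68) + x*(-420*n^2 - 318*n + 62) - 12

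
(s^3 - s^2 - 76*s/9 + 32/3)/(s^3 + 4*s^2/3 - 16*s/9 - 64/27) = 3*(3*s^2 + s - 24)/(9*s^2 + 24*s + 16)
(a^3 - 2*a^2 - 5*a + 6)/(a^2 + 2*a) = a - 4 + 3/a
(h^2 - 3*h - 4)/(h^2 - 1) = (h - 4)/(h - 1)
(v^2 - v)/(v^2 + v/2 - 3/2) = 2*v/(2*v + 3)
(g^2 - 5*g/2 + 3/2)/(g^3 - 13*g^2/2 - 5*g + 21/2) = (2*g - 3)/(2*g^2 - 11*g - 21)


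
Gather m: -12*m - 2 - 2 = -12*m - 4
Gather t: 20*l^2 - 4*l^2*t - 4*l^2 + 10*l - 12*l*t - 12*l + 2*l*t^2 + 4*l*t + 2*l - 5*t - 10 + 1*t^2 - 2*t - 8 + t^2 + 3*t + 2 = 16*l^2 + t^2*(2*l + 2) + t*(-4*l^2 - 8*l - 4) - 16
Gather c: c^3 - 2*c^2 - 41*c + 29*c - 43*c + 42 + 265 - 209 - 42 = c^3 - 2*c^2 - 55*c + 56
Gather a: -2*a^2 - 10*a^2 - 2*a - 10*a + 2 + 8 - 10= -12*a^2 - 12*a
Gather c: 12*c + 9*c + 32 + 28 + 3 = 21*c + 63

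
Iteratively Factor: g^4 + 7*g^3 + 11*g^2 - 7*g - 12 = (g - 1)*(g^3 + 8*g^2 + 19*g + 12) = (g - 1)*(g + 3)*(g^2 + 5*g + 4) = (g - 1)*(g + 1)*(g + 3)*(g + 4)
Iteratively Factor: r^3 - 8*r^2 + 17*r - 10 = (r - 2)*(r^2 - 6*r + 5) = (r - 2)*(r - 1)*(r - 5)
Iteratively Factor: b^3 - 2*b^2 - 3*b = (b + 1)*(b^2 - 3*b) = (b - 3)*(b + 1)*(b)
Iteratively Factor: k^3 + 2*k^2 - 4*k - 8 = (k + 2)*(k^2 - 4) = (k + 2)^2*(k - 2)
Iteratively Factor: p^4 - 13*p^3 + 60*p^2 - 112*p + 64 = (p - 4)*(p^3 - 9*p^2 + 24*p - 16) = (p - 4)^2*(p^2 - 5*p + 4) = (p - 4)^3*(p - 1)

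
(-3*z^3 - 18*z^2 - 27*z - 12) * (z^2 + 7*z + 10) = -3*z^5 - 39*z^4 - 183*z^3 - 381*z^2 - 354*z - 120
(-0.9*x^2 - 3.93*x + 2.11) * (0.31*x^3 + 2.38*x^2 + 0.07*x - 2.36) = -0.279*x^5 - 3.3603*x^4 - 8.7623*x^3 + 6.8707*x^2 + 9.4225*x - 4.9796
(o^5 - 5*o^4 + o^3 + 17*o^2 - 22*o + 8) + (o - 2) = o^5 - 5*o^4 + o^3 + 17*o^2 - 21*o + 6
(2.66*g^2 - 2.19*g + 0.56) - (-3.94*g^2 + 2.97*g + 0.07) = 6.6*g^2 - 5.16*g + 0.49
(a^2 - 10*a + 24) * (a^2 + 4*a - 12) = a^4 - 6*a^3 - 28*a^2 + 216*a - 288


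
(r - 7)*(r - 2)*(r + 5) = r^3 - 4*r^2 - 31*r + 70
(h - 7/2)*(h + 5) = h^2 + 3*h/2 - 35/2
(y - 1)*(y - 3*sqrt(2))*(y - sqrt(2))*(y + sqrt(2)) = y^4 - 3*sqrt(2)*y^3 - y^3 - 2*y^2 + 3*sqrt(2)*y^2 + 2*y + 6*sqrt(2)*y - 6*sqrt(2)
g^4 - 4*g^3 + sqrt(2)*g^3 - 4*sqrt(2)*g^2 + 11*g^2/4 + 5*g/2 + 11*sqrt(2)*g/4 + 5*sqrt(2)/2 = (g - 5/2)*(g - 2)*(g + 1/2)*(g + sqrt(2))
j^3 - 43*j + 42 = (j - 6)*(j - 1)*(j + 7)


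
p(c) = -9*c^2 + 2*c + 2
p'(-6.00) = 110.00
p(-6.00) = -334.00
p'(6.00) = -106.00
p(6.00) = -310.00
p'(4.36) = -76.48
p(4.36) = -160.37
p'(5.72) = -100.96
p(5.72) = -281.03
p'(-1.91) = 36.38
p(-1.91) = -34.65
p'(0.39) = -5.02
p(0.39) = 1.41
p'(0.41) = -5.38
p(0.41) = 1.31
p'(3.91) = -68.38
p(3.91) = -127.77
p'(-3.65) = 67.70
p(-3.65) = -125.20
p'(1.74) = -29.32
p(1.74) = -21.77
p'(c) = 2 - 18*c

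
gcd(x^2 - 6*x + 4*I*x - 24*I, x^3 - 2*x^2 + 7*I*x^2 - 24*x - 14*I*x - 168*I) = x - 6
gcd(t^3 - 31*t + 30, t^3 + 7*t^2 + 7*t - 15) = t - 1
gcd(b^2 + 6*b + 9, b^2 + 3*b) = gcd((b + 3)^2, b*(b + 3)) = b + 3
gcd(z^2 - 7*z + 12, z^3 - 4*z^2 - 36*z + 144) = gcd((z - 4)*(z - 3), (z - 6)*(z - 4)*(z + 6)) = z - 4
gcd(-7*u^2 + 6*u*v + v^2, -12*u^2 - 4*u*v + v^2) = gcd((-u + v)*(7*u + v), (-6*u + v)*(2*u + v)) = 1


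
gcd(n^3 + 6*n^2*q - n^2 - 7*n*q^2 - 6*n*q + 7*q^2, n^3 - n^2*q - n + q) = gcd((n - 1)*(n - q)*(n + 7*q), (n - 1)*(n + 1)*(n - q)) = -n^2 + n*q + n - q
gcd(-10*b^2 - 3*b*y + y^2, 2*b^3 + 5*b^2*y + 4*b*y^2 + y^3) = 2*b + y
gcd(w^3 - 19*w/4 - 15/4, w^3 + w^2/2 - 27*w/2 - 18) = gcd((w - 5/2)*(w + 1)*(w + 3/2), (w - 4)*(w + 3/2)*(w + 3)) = w + 3/2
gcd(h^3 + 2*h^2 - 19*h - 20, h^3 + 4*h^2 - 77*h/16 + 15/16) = h + 5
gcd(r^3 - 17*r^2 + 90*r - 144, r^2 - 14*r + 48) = r^2 - 14*r + 48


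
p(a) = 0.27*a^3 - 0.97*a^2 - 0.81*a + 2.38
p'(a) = 0.81*a^2 - 1.94*a - 0.81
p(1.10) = 0.67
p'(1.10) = -1.96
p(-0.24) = 2.51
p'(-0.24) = -0.30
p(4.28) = 2.31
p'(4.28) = 5.72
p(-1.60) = 0.09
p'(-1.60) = 4.37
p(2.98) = -1.50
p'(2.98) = 0.60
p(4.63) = 4.63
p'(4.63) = 7.57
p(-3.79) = -23.18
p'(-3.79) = 18.18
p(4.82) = 6.18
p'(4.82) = 8.66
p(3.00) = -1.49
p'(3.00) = 0.66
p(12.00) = 319.54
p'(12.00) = 92.55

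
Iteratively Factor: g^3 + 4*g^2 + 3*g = (g)*(g^2 + 4*g + 3) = g*(g + 3)*(g + 1)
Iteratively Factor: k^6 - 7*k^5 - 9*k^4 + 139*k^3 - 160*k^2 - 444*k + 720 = (k - 2)*(k^5 - 5*k^4 - 19*k^3 + 101*k^2 + 42*k - 360) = (k - 3)*(k - 2)*(k^4 - 2*k^3 - 25*k^2 + 26*k + 120) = (k - 3)*(k - 2)*(k + 4)*(k^3 - 6*k^2 - k + 30) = (k - 5)*(k - 3)*(k - 2)*(k + 4)*(k^2 - k - 6) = (k - 5)*(k - 3)^2*(k - 2)*(k + 4)*(k + 2)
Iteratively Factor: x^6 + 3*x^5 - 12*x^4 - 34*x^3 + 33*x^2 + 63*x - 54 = (x + 3)*(x^5 - 12*x^3 + 2*x^2 + 27*x - 18) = (x - 3)*(x + 3)*(x^4 + 3*x^3 - 3*x^2 - 7*x + 6) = (x - 3)*(x - 1)*(x + 3)*(x^3 + 4*x^2 + x - 6) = (x - 3)*(x - 1)*(x + 3)^2*(x^2 + x - 2) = (x - 3)*(x - 1)^2*(x + 3)^2*(x + 2)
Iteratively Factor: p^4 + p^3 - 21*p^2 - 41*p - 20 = (p + 1)*(p^3 - 21*p - 20) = (p - 5)*(p + 1)*(p^2 + 5*p + 4) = (p - 5)*(p + 1)^2*(p + 4)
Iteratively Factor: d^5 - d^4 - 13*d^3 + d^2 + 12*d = (d - 4)*(d^4 + 3*d^3 - d^2 - 3*d) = d*(d - 4)*(d^3 + 3*d^2 - d - 3) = d*(d - 4)*(d - 1)*(d^2 + 4*d + 3) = d*(d - 4)*(d - 1)*(d + 3)*(d + 1)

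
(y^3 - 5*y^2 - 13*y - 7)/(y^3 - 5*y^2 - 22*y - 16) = (y^2 - 6*y - 7)/(y^2 - 6*y - 16)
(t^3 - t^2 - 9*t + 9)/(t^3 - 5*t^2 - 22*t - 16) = (-t^3 + t^2 + 9*t - 9)/(-t^3 + 5*t^2 + 22*t + 16)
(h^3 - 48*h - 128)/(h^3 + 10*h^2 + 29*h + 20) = (h^2 - 4*h - 32)/(h^2 + 6*h + 5)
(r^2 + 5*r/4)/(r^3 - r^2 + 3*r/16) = 4*(4*r + 5)/(16*r^2 - 16*r + 3)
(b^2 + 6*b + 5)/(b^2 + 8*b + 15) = (b + 1)/(b + 3)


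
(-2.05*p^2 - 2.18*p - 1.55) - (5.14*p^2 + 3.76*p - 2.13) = -7.19*p^2 - 5.94*p + 0.58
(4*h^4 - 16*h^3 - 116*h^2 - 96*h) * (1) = 4*h^4 - 16*h^3 - 116*h^2 - 96*h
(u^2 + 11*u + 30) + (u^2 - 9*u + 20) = 2*u^2 + 2*u + 50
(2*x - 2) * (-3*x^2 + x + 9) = -6*x^3 + 8*x^2 + 16*x - 18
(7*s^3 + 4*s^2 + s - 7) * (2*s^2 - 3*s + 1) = 14*s^5 - 13*s^4 - 3*s^3 - 13*s^2 + 22*s - 7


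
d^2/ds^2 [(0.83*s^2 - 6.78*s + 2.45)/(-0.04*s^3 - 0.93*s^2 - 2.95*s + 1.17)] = (-0.002656*s^6 + 0.0650879999999998*s^5 + 2.053896*s^4 + 12.680118*s^3 - 16.05972*s^2 + 3.24649799999999*s - 3.443974)/(6.4e-5*s^9 + 0.004464*s^8 + 0.117948*s^7 + 1.457181*s^6 + 8.437521*s^5 + 20.415816*s^4 + 6.57727300000001*s^3 - 26.726544*s^2 + 12.114765*s - 1.601613)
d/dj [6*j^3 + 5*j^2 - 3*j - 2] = 18*j^2 + 10*j - 3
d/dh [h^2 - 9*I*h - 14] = 2*h - 9*I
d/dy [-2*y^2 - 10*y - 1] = -4*y - 10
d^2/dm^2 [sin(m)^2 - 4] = 2*cos(2*m)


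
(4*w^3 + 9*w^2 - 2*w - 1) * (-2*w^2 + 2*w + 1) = -8*w^5 - 10*w^4 + 26*w^3 + 7*w^2 - 4*w - 1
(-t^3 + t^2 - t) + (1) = -t^3 + t^2 - t + 1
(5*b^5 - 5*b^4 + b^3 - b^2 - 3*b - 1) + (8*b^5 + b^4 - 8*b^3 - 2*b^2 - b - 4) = 13*b^5 - 4*b^4 - 7*b^3 - 3*b^2 - 4*b - 5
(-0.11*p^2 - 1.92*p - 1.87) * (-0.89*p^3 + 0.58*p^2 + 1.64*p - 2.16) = 0.0979*p^5 + 1.645*p^4 + 0.3703*p^3 - 3.9958*p^2 + 1.0804*p + 4.0392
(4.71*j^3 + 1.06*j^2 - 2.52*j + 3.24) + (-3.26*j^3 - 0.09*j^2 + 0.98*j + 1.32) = 1.45*j^3 + 0.97*j^2 - 1.54*j + 4.56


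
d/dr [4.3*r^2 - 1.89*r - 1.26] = 8.6*r - 1.89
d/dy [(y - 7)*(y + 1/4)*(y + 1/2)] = 3*y^2 - 25*y/2 - 41/8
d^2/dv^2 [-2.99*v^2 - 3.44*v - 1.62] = -5.98000000000000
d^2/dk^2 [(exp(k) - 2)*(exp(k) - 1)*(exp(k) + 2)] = (9*exp(2*k) - 4*exp(k) - 4)*exp(k)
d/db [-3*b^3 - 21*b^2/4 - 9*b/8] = -9*b^2 - 21*b/2 - 9/8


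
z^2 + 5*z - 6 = (z - 1)*(z + 6)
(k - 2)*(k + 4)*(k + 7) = k^3 + 9*k^2 + 6*k - 56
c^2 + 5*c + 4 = (c + 1)*(c + 4)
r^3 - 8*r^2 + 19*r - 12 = (r - 4)*(r - 3)*(r - 1)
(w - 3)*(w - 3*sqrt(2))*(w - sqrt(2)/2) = w^3 - 7*sqrt(2)*w^2/2 - 3*w^2 + 3*w + 21*sqrt(2)*w/2 - 9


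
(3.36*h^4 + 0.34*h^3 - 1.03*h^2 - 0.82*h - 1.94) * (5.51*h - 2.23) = 18.5136*h^5 - 5.6194*h^4 - 6.4335*h^3 - 2.2213*h^2 - 8.8608*h + 4.3262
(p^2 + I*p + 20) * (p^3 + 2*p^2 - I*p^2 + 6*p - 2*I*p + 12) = p^5 + 2*p^4 + 27*p^3 + 54*p^2 - 14*I*p^2 + 120*p - 28*I*p + 240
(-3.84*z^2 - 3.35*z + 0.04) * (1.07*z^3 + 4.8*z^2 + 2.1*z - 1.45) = -4.1088*z^5 - 22.0165*z^4 - 24.1012*z^3 - 1.275*z^2 + 4.9415*z - 0.058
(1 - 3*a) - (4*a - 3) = 4 - 7*a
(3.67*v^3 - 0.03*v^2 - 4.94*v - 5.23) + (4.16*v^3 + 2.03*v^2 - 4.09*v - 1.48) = 7.83*v^3 + 2.0*v^2 - 9.03*v - 6.71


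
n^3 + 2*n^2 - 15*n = n*(n - 3)*(n + 5)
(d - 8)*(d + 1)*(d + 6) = d^3 - d^2 - 50*d - 48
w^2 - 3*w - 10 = (w - 5)*(w + 2)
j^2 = j^2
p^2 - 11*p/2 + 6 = (p - 4)*(p - 3/2)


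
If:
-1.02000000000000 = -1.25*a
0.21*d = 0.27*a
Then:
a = 0.82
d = 1.05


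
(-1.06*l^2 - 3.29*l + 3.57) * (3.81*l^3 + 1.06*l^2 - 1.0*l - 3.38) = -4.0386*l^5 - 13.6585*l^4 + 11.1743*l^3 + 10.657*l^2 + 7.5502*l - 12.0666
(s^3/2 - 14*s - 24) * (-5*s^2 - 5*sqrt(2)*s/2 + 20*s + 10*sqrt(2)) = -5*s^5/2 - 5*sqrt(2)*s^4/4 + 10*s^4 + 5*sqrt(2)*s^3 + 70*s^3 - 160*s^2 + 35*sqrt(2)*s^2 - 480*s - 80*sqrt(2)*s - 240*sqrt(2)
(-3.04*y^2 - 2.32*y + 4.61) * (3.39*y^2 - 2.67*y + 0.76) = -10.3056*y^4 + 0.252*y^3 + 19.5119*y^2 - 14.0719*y + 3.5036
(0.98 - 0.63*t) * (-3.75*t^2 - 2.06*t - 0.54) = 2.3625*t^3 - 2.3772*t^2 - 1.6786*t - 0.5292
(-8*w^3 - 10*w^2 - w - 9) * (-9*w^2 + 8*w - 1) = 72*w^5 + 26*w^4 - 63*w^3 + 83*w^2 - 71*w + 9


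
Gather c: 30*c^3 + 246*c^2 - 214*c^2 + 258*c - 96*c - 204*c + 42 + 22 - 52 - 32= 30*c^3 + 32*c^2 - 42*c - 20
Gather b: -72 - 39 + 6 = -105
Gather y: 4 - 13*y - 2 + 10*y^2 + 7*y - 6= 10*y^2 - 6*y - 4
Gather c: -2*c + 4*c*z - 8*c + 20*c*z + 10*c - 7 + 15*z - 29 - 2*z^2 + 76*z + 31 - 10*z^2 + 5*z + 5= 24*c*z - 12*z^2 + 96*z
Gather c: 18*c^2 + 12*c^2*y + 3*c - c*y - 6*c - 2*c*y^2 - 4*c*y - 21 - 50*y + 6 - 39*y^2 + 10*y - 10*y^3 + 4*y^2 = c^2*(12*y + 18) + c*(-2*y^2 - 5*y - 3) - 10*y^3 - 35*y^2 - 40*y - 15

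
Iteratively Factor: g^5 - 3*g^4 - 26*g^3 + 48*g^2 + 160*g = (g)*(g^4 - 3*g^3 - 26*g^2 + 48*g + 160) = g*(g - 5)*(g^3 + 2*g^2 - 16*g - 32) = g*(g - 5)*(g + 2)*(g^2 - 16) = g*(g - 5)*(g + 2)*(g + 4)*(g - 4)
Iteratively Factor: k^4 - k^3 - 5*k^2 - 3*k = (k + 1)*(k^3 - 2*k^2 - 3*k) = (k + 1)^2*(k^2 - 3*k) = (k - 3)*(k + 1)^2*(k)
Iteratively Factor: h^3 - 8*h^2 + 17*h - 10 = (h - 5)*(h^2 - 3*h + 2) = (h - 5)*(h - 2)*(h - 1)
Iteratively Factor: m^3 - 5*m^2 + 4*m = (m - 4)*(m^2 - m) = m*(m - 4)*(m - 1)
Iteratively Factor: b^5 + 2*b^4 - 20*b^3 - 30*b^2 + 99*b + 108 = (b - 3)*(b^4 + 5*b^3 - 5*b^2 - 45*b - 36) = (b - 3)*(b + 1)*(b^3 + 4*b^2 - 9*b - 36) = (b - 3)^2*(b + 1)*(b^2 + 7*b + 12) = (b - 3)^2*(b + 1)*(b + 4)*(b + 3)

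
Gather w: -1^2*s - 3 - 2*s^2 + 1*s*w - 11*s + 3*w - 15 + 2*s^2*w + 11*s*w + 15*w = -2*s^2 - 12*s + w*(2*s^2 + 12*s + 18) - 18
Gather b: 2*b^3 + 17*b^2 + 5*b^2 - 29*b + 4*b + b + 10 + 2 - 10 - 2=2*b^3 + 22*b^2 - 24*b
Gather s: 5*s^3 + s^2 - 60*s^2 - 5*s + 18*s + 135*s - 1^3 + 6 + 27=5*s^3 - 59*s^2 + 148*s + 32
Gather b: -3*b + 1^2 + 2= 3 - 3*b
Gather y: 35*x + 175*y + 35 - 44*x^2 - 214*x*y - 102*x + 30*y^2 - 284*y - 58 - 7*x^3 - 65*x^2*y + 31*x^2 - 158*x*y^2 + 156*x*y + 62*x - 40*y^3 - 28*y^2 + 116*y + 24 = -7*x^3 - 13*x^2 - 5*x - 40*y^3 + y^2*(2 - 158*x) + y*(-65*x^2 - 58*x + 7) + 1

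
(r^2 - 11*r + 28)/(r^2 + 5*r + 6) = (r^2 - 11*r + 28)/(r^2 + 5*r + 6)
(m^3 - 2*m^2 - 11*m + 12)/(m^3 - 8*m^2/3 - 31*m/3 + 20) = 3*(m - 1)/(3*m - 5)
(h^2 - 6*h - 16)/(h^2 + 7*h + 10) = (h - 8)/(h + 5)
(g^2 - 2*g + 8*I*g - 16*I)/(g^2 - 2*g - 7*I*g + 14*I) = (g + 8*I)/(g - 7*I)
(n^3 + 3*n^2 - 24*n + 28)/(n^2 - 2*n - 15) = (-n^3 - 3*n^2 + 24*n - 28)/(-n^2 + 2*n + 15)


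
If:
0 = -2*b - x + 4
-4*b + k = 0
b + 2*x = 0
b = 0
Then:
No Solution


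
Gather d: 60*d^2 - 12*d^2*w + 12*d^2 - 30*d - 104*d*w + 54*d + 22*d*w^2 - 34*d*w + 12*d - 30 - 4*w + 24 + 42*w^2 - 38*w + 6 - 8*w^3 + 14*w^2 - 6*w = d^2*(72 - 12*w) + d*(22*w^2 - 138*w + 36) - 8*w^3 + 56*w^2 - 48*w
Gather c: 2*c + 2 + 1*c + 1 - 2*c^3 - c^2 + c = -2*c^3 - c^2 + 4*c + 3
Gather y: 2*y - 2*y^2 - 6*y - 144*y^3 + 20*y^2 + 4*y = -144*y^3 + 18*y^2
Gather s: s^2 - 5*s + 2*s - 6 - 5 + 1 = s^2 - 3*s - 10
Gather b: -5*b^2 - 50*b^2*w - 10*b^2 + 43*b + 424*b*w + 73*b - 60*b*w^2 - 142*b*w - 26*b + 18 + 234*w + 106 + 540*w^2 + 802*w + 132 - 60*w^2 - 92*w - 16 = b^2*(-50*w - 15) + b*(-60*w^2 + 282*w + 90) + 480*w^2 + 944*w + 240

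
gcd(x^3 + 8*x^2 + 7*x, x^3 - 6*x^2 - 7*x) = x^2 + x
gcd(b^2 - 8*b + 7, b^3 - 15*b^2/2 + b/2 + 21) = b - 7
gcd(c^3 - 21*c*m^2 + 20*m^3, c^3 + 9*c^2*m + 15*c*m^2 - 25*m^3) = c^2 + 4*c*m - 5*m^2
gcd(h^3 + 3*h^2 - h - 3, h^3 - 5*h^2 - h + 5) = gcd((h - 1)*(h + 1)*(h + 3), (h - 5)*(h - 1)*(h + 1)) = h^2 - 1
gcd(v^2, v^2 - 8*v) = v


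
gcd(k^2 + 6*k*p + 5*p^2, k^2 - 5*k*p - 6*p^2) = k + p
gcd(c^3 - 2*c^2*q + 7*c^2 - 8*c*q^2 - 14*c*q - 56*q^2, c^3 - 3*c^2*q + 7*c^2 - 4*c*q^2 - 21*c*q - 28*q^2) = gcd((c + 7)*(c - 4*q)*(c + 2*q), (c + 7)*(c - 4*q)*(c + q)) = -c^2 + 4*c*q - 7*c + 28*q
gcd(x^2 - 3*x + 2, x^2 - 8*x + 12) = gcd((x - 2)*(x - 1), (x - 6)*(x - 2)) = x - 2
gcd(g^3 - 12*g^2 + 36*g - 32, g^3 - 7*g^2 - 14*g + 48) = g^2 - 10*g + 16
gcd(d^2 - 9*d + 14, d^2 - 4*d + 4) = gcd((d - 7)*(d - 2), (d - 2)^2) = d - 2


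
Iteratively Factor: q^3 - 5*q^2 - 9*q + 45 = (q - 5)*(q^2 - 9) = (q - 5)*(q + 3)*(q - 3)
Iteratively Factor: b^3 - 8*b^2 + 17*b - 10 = (b - 5)*(b^2 - 3*b + 2) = (b - 5)*(b - 1)*(b - 2)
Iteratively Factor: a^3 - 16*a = (a)*(a^2 - 16) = a*(a - 4)*(a + 4)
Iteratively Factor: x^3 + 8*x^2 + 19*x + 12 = (x + 4)*(x^2 + 4*x + 3) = (x + 1)*(x + 4)*(x + 3)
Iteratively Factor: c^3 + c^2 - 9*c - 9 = (c - 3)*(c^2 + 4*c + 3) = (c - 3)*(c + 3)*(c + 1)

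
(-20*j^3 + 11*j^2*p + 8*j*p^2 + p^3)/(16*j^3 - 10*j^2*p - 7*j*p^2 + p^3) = (20*j^2 + 9*j*p + p^2)/(-16*j^2 - 6*j*p + p^2)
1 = 1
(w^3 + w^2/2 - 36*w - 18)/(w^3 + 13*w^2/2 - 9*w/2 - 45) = (2*w^2 - 11*w - 6)/(2*w^2 + w - 15)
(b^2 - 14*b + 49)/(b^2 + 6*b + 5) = (b^2 - 14*b + 49)/(b^2 + 6*b + 5)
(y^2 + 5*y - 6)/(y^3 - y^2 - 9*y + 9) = (y + 6)/(y^2 - 9)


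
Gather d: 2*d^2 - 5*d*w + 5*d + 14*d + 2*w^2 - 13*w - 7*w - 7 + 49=2*d^2 + d*(19 - 5*w) + 2*w^2 - 20*w + 42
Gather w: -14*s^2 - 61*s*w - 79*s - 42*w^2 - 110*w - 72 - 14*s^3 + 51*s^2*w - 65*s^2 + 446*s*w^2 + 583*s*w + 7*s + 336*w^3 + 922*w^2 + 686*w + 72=-14*s^3 - 79*s^2 - 72*s + 336*w^3 + w^2*(446*s + 880) + w*(51*s^2 + 522*s + 576)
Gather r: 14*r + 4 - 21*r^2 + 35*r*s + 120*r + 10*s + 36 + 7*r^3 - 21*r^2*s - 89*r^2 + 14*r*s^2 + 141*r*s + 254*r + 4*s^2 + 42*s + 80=7*r^3 + r^2*(-21*s - 110) + r*(14*s^2 + 176*s + 388) + 4*s^2 + 52*s + 120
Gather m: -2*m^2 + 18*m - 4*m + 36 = -2*m^2 + 14*m + 36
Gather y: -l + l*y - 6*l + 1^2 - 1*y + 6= -7*l + y*(l - 1) + 7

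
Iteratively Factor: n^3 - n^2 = (n - 1)*(n^2) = n*(n - 1)*(n)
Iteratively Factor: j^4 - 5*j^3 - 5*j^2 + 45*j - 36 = (j + 3)*(j^3 - 8*j^2 + 19*j - 12) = (j - 3)*(j + 3)*(j^2 - 5*j + 4) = (j - 3)*(j - 1)*(j + 3)*(j - 4)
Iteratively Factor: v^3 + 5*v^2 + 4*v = (v + 1)*(v^2 + 4*v) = v*(v + 1)*(v + 4)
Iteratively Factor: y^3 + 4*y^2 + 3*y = (y + 1)*(y^2 + 3*y) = (y + 1)*(y + 3)*(y)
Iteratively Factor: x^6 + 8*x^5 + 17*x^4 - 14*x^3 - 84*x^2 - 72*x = (x)*(x^5 + 8*x^4 + 17*x^3 - 14*x^2 - 84*x - 72) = x*(x + 3)*(x^4 + 5*x^3 + 2*x^2 - 20*x - 24) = x*(x + 2)*(x + 3)*(x^3 + 3*x^2 - 4*x - 12) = x*(x + 2)^2*(x + 3)*(x^2 + x - 6) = x*(x + 2)^2*(x + 3)^2*(x - 2)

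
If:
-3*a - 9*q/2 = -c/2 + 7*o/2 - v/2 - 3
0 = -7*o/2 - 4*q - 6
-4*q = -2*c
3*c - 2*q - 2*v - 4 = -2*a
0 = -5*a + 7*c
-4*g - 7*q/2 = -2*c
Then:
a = 224/55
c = 32/11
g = 2/11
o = -260/77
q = 16/11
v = 274/55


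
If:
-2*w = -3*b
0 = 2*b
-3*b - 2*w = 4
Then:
No Solution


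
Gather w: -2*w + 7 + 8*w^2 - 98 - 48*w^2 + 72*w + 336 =-40*w^2 + 70*w + 245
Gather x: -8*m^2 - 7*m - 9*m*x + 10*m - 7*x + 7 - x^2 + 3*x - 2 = -8*m^2 + 3*m - x^2 + x*(-9*m - 4) + 5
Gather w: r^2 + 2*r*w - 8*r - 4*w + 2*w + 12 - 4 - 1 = r^2 - 8*r + w*(2*r - 2) + 7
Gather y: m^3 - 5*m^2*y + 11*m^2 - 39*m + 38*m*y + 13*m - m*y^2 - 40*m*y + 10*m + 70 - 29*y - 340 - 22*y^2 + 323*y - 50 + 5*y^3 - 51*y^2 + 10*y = m^3 + 11*m^2 - 16*m + 5*y^3 + y^2*(-m - 73) + y*(-5*m^2 - 2*m + 304) - 320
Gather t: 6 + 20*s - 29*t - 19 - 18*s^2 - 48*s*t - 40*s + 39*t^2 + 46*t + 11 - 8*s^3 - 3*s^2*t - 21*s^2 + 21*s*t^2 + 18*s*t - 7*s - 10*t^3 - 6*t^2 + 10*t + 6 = -8*s^3 - 39*s^2 - 27*s - 10*t^3 + t^2*(21*s + 33) + t*(-3*s^2 - 30*s + 27) + 4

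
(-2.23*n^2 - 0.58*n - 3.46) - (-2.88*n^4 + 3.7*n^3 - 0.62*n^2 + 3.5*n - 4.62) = 2.88*n^4 - 3.7*n^3 - 1.61*n^2 - 4.08*n + 1.16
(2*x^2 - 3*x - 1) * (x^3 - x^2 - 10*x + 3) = 2*x^5 - 5*x^4 - 18*x^3 + 37*x^2 + x - 3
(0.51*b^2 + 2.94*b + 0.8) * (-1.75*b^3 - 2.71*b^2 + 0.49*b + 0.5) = -0.8925*b^5 - 6.5271*b^4 - 9.1175*b^3 - 0.4724*b^2 + 1.862*b + 0.4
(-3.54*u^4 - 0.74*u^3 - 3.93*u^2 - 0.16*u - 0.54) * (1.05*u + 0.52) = -3.717*u^5 - 2.6178*u^4 - 4.5113*u^3 - 2.2116*u^2 - 0.6502*u - 0.2808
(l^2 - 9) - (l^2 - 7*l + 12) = 7*l - 21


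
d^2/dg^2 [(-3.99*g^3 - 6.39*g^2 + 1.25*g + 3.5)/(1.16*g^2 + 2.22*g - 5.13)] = (-2.8421709430404e-14*g^4 - 50.5409600000001*g^3 + 72.7470120000002*g^2 - 531.316386*g - 231.704082)/(1.560896*g^6 + 8.961696*g^5 - 3.557952*g^4 - 68.323608*g^3 + 15.734736*g^2 + 175.270554*g - 135.005697)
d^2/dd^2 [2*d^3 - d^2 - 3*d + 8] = 12*d - 2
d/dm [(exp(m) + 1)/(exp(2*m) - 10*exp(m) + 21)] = (-2*(exp(m) - 5)*(exp(m) + 1) + exp(2*m) - 10*exp(m) + 21)*exp(m)/(exp(2*m) - 10*exp(m) + 21)^2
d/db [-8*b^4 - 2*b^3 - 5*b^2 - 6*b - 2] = -32*b^3 - 6*b^2 - 10*b - 6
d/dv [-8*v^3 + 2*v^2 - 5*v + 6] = -24*v^2 + 4*v - 5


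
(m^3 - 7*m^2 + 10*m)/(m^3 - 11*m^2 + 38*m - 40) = m/(m - 4)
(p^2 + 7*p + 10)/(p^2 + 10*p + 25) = (p + 2)/(p + 5)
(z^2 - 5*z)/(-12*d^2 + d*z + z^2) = z*(z - 5)/(-12*d^2 + d*z + z^2)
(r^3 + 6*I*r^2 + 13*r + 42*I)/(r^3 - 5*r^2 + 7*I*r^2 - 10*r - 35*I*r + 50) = (r^2 + 4*I*r + 21)/(r^2 + 5*r*(-1 + I) - 25*I)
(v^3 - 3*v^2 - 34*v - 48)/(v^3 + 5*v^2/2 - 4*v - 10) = 2*(v^2 - 5*v - 24)/(2*v^2 + v - 10)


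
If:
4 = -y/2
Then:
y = -8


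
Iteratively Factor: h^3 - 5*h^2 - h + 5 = (h - 1)*(h^2 - 4*h - 5) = (h - 1)*(h + 1)*(h - 5)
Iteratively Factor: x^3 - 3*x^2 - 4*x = (x + 1)*(x^2 - 4*x) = x*(x + 1)*(x - 4)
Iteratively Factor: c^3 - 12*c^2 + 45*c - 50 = (c - 5)*(c^2 - 7*c + 10) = (c - 5)*(c - 2)*(c - 5)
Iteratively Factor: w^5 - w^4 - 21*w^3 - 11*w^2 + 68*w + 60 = (w + 2)*(w^4 - 3*w^3 - 15*w^2 + 19*w + 30) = (w - 2)*(w + 2)*(w^3 - w^2 - 17*w - 15) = (w - 5)*(w - 2)*(w + 2)*(w^2 + 4*w + 3) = (w - 5)*(w - 2)*(w + 1)*(w + 2)*(w + 3)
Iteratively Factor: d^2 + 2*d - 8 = (d + 4)*(d - 2)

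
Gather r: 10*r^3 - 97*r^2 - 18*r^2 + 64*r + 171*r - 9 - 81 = 10*r^3 - 115*r^2 + 235*r - 90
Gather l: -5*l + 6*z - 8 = -5*l + 6*z - 8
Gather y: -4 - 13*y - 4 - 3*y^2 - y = -3*y^2 - 14*y - 8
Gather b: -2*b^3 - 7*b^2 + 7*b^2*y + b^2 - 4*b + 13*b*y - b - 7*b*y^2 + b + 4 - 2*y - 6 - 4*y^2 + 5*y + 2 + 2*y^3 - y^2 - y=-2*b^3 + b^2*(7*y - 6) + b*(-7*y^2 + 13*y - 4) + 2*y^3 - 5*y^2 + 2*y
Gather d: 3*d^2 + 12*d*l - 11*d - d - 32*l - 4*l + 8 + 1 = 3*d^2 + d*(12*l - 12) - 36*l + 9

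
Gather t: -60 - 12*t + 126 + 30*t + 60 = 18*t + 126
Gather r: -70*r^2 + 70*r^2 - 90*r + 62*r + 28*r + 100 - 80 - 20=0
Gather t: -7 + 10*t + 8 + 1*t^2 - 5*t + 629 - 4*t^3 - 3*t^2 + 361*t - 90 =-4*t^3 - 2*t^2 + 366*t + 540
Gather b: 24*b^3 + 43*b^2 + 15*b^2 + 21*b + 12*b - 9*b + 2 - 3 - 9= 24*b^3 + 58*b^2 + 24*b - 10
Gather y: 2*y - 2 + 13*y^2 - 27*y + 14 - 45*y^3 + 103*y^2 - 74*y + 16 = -45*y^3 + 116*y^2 - 99*y + 28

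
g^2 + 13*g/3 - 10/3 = (g - 2/3)*(g + 5)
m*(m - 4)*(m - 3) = m^3 - 7*m^2 + 12*m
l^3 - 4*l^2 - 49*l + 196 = (l - 7)*(l - 4)*(l + 7)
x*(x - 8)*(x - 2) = x^3 - 10*x^2 + 16*x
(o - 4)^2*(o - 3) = o^3 - 11*o^2 + 40*o - 48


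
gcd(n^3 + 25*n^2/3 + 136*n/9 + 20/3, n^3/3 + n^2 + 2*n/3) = 1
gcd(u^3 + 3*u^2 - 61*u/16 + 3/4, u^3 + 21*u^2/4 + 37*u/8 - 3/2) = u^2 + 15*u/4 - 1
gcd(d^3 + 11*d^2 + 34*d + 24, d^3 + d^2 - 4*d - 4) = d + 1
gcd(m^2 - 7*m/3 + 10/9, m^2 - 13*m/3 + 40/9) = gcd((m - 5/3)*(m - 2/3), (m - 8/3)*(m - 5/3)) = m - 5/3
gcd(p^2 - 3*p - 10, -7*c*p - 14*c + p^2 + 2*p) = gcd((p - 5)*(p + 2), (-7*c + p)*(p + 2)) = p + 2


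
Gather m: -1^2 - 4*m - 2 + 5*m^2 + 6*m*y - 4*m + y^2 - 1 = 5*m^2 + m*(6*y - 8) + y^2 - 4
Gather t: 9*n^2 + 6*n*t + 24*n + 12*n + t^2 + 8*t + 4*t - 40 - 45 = 9*n^2 + 36*n + t^2 + t*(6*n + 12) - 85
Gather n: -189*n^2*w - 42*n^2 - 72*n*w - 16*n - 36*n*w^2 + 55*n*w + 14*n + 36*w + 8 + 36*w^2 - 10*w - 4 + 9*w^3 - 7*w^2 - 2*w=n^2*(-189*w - 42) + n*(-36*w^2 - 17*w - 2) + 9*w^3 + 29*w^2 + 24*w + 4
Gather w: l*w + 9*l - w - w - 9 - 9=9*l + w*(l - 2) - 18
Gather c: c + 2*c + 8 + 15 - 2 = 3*c + 21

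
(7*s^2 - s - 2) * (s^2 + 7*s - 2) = 7*s^4 + 48*s^3 - 23*s^2 - 12*s + 4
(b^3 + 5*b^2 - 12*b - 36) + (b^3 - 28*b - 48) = 2*b^3 + 5*b^2 - 40*b - 84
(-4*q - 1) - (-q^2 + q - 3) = q^2 - 5*q + 2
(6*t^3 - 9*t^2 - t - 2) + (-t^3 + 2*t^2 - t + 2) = 5*t^3 - 7*t^2 - 2*t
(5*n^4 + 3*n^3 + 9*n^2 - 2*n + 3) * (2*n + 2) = 10*n^5 + 16*n^4 + 24*n^3 + 14*n^2 + 2*n + 6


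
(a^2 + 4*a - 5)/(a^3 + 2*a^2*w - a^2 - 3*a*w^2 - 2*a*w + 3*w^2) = (-a - 5)/(-a^2 - 2*a*w + 3*w^2)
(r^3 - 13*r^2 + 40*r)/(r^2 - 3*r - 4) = r*(-r^2 + 13*r - 40)/(-r^2 + 3*r + 4)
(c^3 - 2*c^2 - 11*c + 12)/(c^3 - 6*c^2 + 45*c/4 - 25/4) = 4*(c^2 - c - 12)/(4*c^2 - 20*c + 25)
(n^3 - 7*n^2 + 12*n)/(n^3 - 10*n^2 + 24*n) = (n - 3)/(n - 6)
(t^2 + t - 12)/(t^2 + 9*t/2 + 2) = 2*(t - 3)/(2*t + 1)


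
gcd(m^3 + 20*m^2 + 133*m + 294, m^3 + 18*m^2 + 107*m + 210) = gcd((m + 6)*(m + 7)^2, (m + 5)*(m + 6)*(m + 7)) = m^2 + 13*m + 42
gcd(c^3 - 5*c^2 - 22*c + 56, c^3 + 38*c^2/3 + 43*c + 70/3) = 1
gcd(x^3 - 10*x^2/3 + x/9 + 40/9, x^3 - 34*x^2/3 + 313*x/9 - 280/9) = x^2 - 13*x/3 + 40/9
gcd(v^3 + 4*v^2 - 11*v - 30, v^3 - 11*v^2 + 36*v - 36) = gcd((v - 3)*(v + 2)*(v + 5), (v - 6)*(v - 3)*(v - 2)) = v - 3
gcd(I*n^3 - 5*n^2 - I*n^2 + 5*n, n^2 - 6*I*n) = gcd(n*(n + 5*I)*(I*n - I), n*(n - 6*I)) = n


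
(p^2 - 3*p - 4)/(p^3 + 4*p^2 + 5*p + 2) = (p - 4)/(p^2 + 3*p + 2)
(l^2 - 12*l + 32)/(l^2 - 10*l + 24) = (l - 8)/(l - 6)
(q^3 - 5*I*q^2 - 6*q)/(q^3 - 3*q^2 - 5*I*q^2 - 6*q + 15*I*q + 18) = q/(q - 3)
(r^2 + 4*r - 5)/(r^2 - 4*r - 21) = (-r^2 - 4*r + 5)/(-r^2 + 4*r + 21)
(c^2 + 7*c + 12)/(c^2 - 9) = (c + 4)/(c - 3)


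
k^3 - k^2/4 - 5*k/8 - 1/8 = (k - 1)*(k + 1/4)*(k + 1/2)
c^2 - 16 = (c - 4)*(c + 4)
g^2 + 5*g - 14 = (g - 2)*(g + 7)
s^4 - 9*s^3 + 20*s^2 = s^2*(s - 5)*(s - 4)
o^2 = o^2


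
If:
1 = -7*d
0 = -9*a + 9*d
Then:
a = -1/7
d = -1/7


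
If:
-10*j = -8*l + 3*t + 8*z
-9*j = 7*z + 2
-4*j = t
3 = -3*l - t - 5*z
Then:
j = 20/421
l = -151/421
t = -80/421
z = -146/421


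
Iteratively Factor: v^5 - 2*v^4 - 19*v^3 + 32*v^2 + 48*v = (v - 3)*(v^4 + v^3 - 16*v^2 - 16*v) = v*(v - 3)*(v^3 + v^2 - 16*v - 16) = v*(v - 3)*(v + 4)*(v^2 - 3*v - 4) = v*(v - 4)*(v - 3)*(v + 4)*(v + 1)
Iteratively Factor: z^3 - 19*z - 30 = (z + 2)*(z^2 - 2*z - 15) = (z + 2)*(z + 3)*(z - 5)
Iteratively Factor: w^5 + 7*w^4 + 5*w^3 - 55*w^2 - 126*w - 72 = (w + 1)*(w^4 + 6*w^3 - w^2 - 54*w - 72) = (w + 1)*(w + 3)*(w^3 + 3*w^2 - 10*w - 24) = (w + 1)*(w + 2)*(w + 3)*(w^2 + w - 12) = (w + 1)*(w + 2)*(w + 3)*(w + 4)*(w - 3)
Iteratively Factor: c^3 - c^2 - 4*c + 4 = (c - 2)*(c^2 + c - 2) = (c - 2)*(c + 2)*(c - 1)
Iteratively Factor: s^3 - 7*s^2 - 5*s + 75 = (s - 5)*(s^2 - 2*s - 15) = (s - 5)^2*(s + 3)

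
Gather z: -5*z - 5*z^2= -5*z^2 - 5*z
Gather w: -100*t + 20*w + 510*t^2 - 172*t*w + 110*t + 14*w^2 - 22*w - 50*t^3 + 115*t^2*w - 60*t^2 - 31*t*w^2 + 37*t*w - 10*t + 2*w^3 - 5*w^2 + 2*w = -50*t^3 + 450*t^2 + 2*w^3 + w^2*(9 - 31*t) + w*(115*t^2 - 135*t)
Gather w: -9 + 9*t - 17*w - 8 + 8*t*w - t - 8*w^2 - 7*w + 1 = 8*t - 8*w^2 + w*(8*t - 24) - 16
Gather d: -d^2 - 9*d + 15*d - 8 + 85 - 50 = -d^2 + 6*d + 27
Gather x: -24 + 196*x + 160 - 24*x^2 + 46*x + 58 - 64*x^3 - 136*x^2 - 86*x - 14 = -64*x^3 - 160*x^2 + 156*x + 180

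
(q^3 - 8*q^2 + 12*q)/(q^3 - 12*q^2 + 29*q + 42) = q*(q - 2)/(q^2 - 6*q - 7)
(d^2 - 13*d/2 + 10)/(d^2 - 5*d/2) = (d - 4)/d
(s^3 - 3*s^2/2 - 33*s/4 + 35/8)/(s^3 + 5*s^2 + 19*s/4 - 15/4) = (s - 7/2)/(s + 3)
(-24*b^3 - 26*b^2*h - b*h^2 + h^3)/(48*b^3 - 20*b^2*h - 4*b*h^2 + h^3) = (-b - h)/(2*b - h)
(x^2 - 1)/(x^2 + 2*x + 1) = (x - 1)/(x + 1)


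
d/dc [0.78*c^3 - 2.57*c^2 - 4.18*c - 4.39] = 2.34*c^2 - 5.14*c - 4.18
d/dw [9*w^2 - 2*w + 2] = 18*w - 2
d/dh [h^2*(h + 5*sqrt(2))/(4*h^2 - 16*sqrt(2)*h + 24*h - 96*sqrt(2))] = h*(-2*h*(h + 5*sqrt(2))*(h - 2*sqrt(2) + 3) + (3*h + 10*sqrt(2))*(h^2 - 4*sqrt(2)*h + 6*h - 24*sqrt(2)))/(4*(h^2 - 4*sqrt(2)*h + 6*h - 24*sqrt(2))^2)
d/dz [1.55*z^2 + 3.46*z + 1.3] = 3.1*z + 3.46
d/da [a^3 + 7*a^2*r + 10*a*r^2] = 3*a^2 + 14*a*r + 10*r^2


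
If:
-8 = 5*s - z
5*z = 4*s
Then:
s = -40/21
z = -32/21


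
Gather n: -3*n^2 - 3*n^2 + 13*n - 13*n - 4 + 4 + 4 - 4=-6*n^2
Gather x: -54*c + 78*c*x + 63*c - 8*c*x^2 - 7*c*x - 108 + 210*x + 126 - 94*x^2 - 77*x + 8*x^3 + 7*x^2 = 9*c + 8*x^3 + x^2*(-8*c - 87) + x*(71*c + 133) + 18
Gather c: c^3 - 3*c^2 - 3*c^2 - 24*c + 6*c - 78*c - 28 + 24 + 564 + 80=c^3 - 6*c^2 - 96*c + 640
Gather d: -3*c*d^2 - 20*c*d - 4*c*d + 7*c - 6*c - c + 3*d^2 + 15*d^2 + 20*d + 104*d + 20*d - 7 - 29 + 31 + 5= d^2*(18 - 3*c) + d*(144 - 24*c)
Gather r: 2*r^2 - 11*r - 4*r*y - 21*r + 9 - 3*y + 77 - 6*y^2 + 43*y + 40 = 2*r^2 + r*(-4*y - 32) - 6*y^2 + 40*y + 126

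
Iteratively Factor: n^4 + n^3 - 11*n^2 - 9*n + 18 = (n - 1)*(n^3 + 2*n^2 - 9*n - 18) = (n - 3)*(n - 1)*(n^2 + 5*n + 6) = (n - 3)*(n - 1)*(n + 3)*(n + 2)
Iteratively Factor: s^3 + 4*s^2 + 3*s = (s)*(s^2 + 4*s + 3) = s*(s + 1)*(s + 3)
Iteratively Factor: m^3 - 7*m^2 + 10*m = (m - 2)*(m^2 - 5*m) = (m - 5)*(m - 2)*(m)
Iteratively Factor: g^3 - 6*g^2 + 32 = (g - 4)*(g^2 - 2*g - 8) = (g - 4)^2*(g + 2)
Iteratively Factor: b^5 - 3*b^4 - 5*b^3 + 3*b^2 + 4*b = (b)*(b^4 - 3*b^3 - 5*b^2 + 3*b + 4) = b*(b - 1)*(b^3 - 2*b^2 - 7*b - 4) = b*(b - 1)*(b + 1)*(b^2 - 3*b - 4) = b*(b - 1)*(b + 1)^2*(b - 4)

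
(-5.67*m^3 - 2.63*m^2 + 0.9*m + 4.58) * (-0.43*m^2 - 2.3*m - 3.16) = 2.4381*m^5 + 14.1719*m^4 + 23.5792*m^3 + 4.2714*m^2 - 13.378*m - 14.4728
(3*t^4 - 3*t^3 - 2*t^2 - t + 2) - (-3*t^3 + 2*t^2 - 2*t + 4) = 3*t^4 - 4*t^2 + t - 2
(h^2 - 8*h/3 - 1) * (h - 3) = h^3 - 17*h^2/3 + 7*h + 3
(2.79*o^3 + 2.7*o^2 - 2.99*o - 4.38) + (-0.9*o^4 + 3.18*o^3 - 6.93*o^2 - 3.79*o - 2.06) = -0.9*o^4 + 5.97*o^3 - 4.23*o^2 - 6.78*o - 6.44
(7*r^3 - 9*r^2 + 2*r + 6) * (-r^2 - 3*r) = -7*r^5 - 12*r^4 + 25*r^3 - 12*r^2 - 18*r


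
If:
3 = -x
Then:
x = -3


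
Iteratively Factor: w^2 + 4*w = (w + 4)*(w)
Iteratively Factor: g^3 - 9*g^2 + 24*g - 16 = (g - 4)*(g^2 - 5*g + 4) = (g - 4)*(g - 1)*(g - 4)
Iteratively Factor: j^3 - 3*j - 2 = (j - 2)*(j^2 + 2*j + 1) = (j - 2)*(j + 1)*(j + 1)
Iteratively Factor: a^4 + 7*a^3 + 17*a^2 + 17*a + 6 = (a + 1)*(a^3 + 6*a^2 + 11*a + 6) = (a + 1)*(a + 3)*(a^2 + 3*a + 2) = (a + 1)^2*(a + 3)*(a + 2)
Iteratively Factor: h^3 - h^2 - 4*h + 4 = (h + 2)*(h^2 - 3*h + 2) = (h - 2)*(h + 2)*(h - 1)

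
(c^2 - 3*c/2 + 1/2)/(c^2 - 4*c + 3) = (c - 1/2)/(c - 3)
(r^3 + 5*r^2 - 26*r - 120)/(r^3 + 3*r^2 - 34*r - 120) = (r^2 + r - 30)/(r^2 - r - 30)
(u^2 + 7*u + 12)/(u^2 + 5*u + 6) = (u + 4)/(u + 2)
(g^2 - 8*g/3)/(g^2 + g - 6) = g*(3*g - 8)/(3*(g^2 + g - 6))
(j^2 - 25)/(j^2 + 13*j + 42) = (j^2 - 25)/(j^2 + 13*j + 42)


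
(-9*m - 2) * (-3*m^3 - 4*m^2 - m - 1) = 27*m^4 + 42*m^3 + 17*m^2 + 11*m + 2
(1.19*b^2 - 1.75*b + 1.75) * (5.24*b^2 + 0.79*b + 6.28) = 6.2356*b^4 - 8.2299*b^3 + 15.2607*b^2 - 9.6075*b + 10.99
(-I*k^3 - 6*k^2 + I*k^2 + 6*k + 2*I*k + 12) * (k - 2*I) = -I*k^4 - 8*k^3 + I*k^3 + 8*k^2 + 14*I*k^2 + 16*k - 12*I*k - 24*I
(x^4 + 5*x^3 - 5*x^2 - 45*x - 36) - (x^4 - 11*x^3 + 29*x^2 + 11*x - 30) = 16*x^3 - 34*x^2 - 56*x - 6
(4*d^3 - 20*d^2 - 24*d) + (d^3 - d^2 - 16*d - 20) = 5*d^3 - 21*d^2 - 40*d - 20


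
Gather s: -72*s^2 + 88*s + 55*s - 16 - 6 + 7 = -72*s^2 + 143*s - 15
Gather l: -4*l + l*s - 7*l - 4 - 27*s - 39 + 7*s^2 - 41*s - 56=l*(s - 11) + 7*s^2 - 68*s - 99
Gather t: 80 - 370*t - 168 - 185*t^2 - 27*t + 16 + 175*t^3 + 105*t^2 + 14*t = 175*t^3 - 80*t^2 - 383*t - 72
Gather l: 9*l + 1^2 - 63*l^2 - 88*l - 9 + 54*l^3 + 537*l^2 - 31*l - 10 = 54*l^3 + 474*l^2 - 110*l - 18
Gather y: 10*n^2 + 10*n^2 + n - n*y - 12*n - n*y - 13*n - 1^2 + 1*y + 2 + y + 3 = 20*n^2 - 24*n + y*(2 - 2*n) + 4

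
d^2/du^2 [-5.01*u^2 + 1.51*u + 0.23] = -10.0200000000000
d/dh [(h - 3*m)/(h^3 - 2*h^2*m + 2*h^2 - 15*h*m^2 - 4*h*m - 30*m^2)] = (h^3 - 2*h^2*m + 2*h^2 - 15*h*m^2 - 4*h*m - 30*m^2 + (h - 3*m)*(-3*h^2 + 4*h*m - 4*h + 15*m^2 + 4*m))/(-h^3 + 2*h^2*m - 2*h^2 + 15*h*m^2 + 4*h*m + 30*m^2)^2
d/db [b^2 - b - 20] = 2*b - 1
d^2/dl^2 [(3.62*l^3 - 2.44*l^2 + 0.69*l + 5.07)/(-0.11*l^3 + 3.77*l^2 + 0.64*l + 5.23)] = (-2.94338*l^6 - 1.57918199999995*l^5 - 22.9796820000001*l^4 + 161.593594*l^3 - 796.337862*l^2 - 603.374196*l + 333.879338)/(0.001331*l^9 - 0.136851*l^8 + 4.667025*l^7 - 52.180034*l^6 - 14.140314*l^5 - 225.423825*l^4 - 66.949351*l^3 - 315.787923*l^2 - 52.517568*l - 143.055667)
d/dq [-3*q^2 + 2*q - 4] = 2 - 6*q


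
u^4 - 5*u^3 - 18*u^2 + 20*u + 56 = (u - 7)*(u - 2)*(u + 2)^2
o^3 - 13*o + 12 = (o - 3)*(o - 1)*(o + 4)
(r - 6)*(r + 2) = r^2 - 4*r - 12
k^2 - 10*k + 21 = (k - 7)*(k - 3)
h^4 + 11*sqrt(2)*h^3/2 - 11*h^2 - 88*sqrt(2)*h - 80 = (h - 4)*(h + 4)*(h + sqrt(2)/2)*(h + 5*sqrt(2))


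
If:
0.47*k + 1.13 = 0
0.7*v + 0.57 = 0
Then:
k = -2.40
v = -0.81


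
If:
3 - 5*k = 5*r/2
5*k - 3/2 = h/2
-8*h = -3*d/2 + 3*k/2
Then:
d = 83/5 - 163*r/6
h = 3 - 5*r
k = 3/5 - r/2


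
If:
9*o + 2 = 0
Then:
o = -2/9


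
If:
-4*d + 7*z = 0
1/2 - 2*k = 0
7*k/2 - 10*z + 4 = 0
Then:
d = 273/320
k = 1/4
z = 39/80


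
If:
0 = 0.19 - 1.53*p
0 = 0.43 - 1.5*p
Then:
No Solution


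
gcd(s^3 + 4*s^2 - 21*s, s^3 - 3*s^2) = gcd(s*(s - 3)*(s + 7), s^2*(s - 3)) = s^2 - 3*s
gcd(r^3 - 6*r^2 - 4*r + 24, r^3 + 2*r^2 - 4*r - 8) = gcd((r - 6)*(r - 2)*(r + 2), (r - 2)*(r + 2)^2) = r^2 - 4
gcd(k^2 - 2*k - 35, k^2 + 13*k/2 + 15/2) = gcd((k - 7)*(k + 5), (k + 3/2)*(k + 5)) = k + 5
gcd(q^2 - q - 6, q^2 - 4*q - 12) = q + 2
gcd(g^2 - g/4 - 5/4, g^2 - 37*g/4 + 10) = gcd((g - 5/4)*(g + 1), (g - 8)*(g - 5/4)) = g - 5/4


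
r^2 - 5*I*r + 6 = (r - 6*I)*(r + I)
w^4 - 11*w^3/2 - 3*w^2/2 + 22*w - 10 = (w - 5)*(w - 2)*(w - 1/2)*(w + 2)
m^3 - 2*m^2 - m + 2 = (m - 2)*(m - 1)*(m + 1)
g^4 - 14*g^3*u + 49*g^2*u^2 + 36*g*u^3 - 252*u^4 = (g - 7*u)*(g - 6*u)*(g - 3*u)*(g + 2*u)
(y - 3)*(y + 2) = y^2 - y - 6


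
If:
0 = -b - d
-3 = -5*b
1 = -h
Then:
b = 3/5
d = -3/5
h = -1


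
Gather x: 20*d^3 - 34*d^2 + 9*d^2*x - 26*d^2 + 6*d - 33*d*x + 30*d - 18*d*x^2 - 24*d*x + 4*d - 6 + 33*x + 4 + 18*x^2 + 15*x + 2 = 20*d^3 - 60*d^2 + 40*d + x^2*(18 - 18*d) + x*(9*d^2 - 57*d + 48)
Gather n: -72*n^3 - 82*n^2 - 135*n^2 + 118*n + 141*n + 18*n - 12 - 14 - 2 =-72*n^3 - 217*n^2 + 277*n - 28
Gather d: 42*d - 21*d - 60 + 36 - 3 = 21*d - 27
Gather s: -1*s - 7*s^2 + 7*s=-7*s^2 + 6*s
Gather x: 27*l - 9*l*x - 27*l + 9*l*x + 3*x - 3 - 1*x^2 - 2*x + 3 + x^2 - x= 0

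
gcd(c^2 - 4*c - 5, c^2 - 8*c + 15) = c - 5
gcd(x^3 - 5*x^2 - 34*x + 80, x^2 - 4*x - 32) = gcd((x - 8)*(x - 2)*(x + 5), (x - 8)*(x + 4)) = x - 8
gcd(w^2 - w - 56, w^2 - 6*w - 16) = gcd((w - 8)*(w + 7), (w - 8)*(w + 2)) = w - 8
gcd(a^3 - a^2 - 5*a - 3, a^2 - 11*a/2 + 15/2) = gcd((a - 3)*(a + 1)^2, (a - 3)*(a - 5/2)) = a - 3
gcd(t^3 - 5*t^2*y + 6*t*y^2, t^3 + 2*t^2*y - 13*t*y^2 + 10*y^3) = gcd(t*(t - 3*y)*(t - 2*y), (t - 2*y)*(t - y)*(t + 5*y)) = -t + 2*y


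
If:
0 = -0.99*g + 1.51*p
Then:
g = 1.52525252525253*p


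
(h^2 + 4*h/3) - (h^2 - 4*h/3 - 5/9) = 8*h/3 + 5/9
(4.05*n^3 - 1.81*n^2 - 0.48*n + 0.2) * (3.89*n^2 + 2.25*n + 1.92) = 15.7545*n^5 + 2.0716*n^4 + 1.8363*n^3 - 3.7772*n^2 - 0.4716*n + 0.384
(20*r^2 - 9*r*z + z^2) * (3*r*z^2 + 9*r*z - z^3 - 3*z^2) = 60*r^3*z^2 + 180*r^3*z - 47*r^2*z^3 - 141*r^2*z^2 + 12*r*z^4 + 36*r*z^3 - z^5 - 3*z^4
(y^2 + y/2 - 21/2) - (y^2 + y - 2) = -y/2 - 17/2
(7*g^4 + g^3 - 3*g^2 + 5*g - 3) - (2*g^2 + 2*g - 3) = 7*g^4 + g^3 - 5*g^2 + 3*g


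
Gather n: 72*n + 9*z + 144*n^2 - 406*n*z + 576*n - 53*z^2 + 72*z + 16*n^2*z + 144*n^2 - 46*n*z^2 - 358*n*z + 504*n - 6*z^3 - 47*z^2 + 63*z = n^2*(16*z + 288) + n*(-46*z^2 - 764*z + 1152) - 6*z^3 - 100*z^2 + 144*z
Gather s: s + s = 2*s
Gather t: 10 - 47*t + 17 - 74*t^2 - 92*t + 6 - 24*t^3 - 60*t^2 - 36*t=-24*t^3 - 134*t^2 - 175*t + 33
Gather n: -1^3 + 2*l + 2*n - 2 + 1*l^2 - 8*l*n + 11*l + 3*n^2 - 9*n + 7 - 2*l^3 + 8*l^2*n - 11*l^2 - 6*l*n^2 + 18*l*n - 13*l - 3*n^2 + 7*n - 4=-2*l^3 - 10*l^2 - 6*l*n^2 + n*(8*l^2 + 10*l)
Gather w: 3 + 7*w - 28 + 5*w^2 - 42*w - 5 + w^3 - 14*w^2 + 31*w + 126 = w^3 - 9*w^2 - 4*w + 96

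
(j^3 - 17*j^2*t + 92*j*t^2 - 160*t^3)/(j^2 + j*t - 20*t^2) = (j^2 - 13*j*t + 40*t^2)/(j + 5*t)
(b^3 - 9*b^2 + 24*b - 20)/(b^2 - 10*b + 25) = (b^2 - 4*b + 4)/(b - 5)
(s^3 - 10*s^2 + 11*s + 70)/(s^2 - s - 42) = (s^2 - 3*s - 10)/(s + 6)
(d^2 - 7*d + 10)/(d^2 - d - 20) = (d - 2)/(d + 4)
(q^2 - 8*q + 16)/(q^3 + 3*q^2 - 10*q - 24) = (q^2 - 8*q + 16)/(q^3 + 3*q^2 - 10*q - 24)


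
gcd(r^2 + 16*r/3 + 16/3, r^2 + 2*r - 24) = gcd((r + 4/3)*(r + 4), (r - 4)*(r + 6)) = 1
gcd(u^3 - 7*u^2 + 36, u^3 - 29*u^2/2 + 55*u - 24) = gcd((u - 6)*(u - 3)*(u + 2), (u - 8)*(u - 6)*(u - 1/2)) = u - 6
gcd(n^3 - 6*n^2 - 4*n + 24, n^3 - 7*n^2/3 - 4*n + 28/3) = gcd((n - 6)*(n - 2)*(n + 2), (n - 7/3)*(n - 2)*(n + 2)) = n^2 - 4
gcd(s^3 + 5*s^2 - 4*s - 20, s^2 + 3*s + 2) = s + 2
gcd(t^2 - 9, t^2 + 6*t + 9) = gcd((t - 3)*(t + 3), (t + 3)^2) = t + 3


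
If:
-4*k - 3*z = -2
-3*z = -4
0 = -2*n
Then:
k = -1/2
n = 0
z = 4/3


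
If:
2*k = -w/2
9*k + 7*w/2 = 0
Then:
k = 0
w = 0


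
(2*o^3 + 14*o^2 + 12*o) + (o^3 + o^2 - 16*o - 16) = 3*o^3 + 15*o^2 - 4*o - 16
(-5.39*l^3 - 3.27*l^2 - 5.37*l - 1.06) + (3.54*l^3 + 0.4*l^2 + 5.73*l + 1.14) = -1.85*l^3 - 2.87*l^2 + 0.36*l + 0.0799999999999998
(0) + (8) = 8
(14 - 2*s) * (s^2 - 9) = -2*s^3 + 14*s^2 + 18*s - 126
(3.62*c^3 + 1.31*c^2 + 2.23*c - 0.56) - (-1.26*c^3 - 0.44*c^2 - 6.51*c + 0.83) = 4.88*c^3 + 1.75*c^2 + 8.74*c - 1.39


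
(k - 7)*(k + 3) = k^2 - 4*k - 21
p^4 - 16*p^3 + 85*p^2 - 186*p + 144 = (p - 8)*(p - 3)^2*(p - 2)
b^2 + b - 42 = (b - 6)*(b + 7)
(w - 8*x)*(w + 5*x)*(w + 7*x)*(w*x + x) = w^4*x + 4*w^3*x^2 + w^3*x - 61*w^2*x^3 + 4*w^2*x^2 - 280*w*x^4 - 61*w*x^3 - 280*x^4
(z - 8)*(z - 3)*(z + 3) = z^3 - 8*z^2 - 9*z + 72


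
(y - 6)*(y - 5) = y^2 - 11*y + 30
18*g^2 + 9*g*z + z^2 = (3*g + z)*(6*g + z)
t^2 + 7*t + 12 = (t + 3)*(t + 4)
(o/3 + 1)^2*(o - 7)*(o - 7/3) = o^4/9 - 10*o^3/27 - 92*o^2/27 + 14*o/9 + 49/3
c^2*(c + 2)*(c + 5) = c^4 + 7*c^3 + 10*c^2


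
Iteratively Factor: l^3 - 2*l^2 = (l - 2)*(l^2) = l*(l - 2)*(l)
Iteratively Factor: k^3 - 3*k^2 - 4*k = (k + 1)*(k^2 - 4*k) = k*(k + 1)*(k - 4)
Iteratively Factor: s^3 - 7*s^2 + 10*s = (s)*(s^2 - 7*s + 10) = s*(s - 5)*(s - 2)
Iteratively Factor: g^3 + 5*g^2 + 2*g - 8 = (g + 2)*(g^2 + 3*g - 4) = (g - 1)*(g + 2)*(g + 4)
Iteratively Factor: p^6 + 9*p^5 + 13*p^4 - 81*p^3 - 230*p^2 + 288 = (p + 4)*(p^5 + 5*p^4 - 7*p^3 - 53*p^2 - 18*p + 72) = (p + 2)*(p + 4)*(p^4 + 3*p^3 - 13*p^2 - 27*p + 36) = (p - 1)*(p + 2)*(p + 4)*(p^3 + 4*p^2 - 9*p - 36) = (p - 1)*(p + 2)*(p + 4)^2*(p^2 - 9) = (p - 3)*(p - 1)*(p + 2)*(p + 4)^2*(p + 3)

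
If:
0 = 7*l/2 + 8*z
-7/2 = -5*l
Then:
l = 7/10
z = -49/160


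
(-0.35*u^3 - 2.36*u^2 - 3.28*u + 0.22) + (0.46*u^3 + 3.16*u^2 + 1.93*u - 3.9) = 0.11*u^3 + 0.8*u^2 - 1.35*u - 3.68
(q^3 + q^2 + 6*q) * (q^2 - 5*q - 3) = q^5 - 4*q^4 - 2*q^3 - 33*q^2 - 18*q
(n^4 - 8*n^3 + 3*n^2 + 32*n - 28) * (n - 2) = n^5 - 10*n^4 + 19*n^3 + 26*n^2 - 92*n + 56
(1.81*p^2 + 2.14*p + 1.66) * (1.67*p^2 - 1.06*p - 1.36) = 3.0227*p^4 + 1.6552*p^3 - 1.9578*p^2 - 4.67*p - 2.2576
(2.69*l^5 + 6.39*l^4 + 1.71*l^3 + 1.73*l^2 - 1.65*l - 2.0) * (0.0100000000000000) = 0.0269*l^5 + 0.0639*l^4 + 0.0171*l^3 + 0.0173*l^2 - 0.0165*l - 0.02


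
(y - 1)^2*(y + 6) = y^3 + 4*y^2 - 11*y + 6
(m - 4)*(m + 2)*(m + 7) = m^3 + 5*m^2 - 22*m - 56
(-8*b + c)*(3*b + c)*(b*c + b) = -24*b^3*c - 24*b^3 - 5*b^2*c^2 - 5*b^2*c + b*c^3 + b*c^2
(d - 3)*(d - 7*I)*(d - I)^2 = d^4 - 3*d^3 - 9*I*d^3 - 15*d^2 + 27*I*d^2 + 45*d + 7*I*d - 21*I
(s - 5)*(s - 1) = s^2 - 6*s + 5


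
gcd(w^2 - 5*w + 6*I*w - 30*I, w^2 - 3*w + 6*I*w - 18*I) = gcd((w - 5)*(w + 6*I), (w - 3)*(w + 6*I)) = w + 6*I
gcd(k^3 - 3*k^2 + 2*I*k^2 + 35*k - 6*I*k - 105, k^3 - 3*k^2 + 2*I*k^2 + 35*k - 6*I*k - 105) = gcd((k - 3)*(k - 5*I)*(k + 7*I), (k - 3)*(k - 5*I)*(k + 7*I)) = k^3 + k^2*(-3 + 2*I) + k*(35 - 6*I) - 105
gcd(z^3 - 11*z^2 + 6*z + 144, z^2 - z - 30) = z - 6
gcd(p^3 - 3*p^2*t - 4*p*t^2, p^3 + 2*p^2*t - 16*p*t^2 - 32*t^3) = p - 4*t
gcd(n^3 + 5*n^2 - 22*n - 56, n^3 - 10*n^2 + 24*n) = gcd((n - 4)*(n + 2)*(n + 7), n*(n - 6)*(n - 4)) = n - 4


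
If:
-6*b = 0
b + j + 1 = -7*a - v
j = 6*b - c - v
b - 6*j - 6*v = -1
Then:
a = -1/6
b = 0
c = -1/6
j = 1/6 - v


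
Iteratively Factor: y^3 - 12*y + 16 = (y + 4)*(y^2 - 4*y + 4) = (y - 2)*(y + 4)*(y - 2)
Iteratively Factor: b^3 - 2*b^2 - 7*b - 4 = (b + 1)*(b^2 - 3*b - 4) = (b - 4)*(b + 1)*(b + 1)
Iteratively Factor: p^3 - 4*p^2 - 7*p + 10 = (p + 2)*(p^2 - 6*p + 5) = (p - 5)*(p + 2)*(p - 1)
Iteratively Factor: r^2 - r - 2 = (r - 2)*(r + 1)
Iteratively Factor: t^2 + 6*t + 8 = (t + 2)*(t + 4)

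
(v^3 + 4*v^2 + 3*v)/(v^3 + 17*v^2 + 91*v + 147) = v*(v + 1)/(v^2 + 14*v + 49)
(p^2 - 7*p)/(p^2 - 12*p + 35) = p/(p - 5)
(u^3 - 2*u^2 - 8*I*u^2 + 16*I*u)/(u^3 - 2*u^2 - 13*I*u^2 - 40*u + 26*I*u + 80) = u/(u - 5*I)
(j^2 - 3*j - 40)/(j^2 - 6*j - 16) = (j + 5)/(j + 2)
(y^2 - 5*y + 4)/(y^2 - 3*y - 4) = (y - 1)/(y + 1)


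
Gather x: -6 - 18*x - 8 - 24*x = -42*x - 14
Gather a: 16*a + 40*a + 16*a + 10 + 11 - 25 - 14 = 72*a - 18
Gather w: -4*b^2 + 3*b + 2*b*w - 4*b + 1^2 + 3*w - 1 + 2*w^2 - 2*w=-4*b^2 - b + 2*w^2 + w*(2*b + 1)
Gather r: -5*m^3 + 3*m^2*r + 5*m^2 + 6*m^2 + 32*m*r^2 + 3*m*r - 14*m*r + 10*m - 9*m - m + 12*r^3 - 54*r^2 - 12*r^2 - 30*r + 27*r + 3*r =-5*m^3 + 11*m^2 + 12*r^3 + r^2*(32*m - 66) + r*(3*m^2 - 11*m)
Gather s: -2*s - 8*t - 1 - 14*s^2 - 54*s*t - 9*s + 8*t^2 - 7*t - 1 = -14*s^2 + s*(-54*t - 11) + 8*t^2 - 15*t - 2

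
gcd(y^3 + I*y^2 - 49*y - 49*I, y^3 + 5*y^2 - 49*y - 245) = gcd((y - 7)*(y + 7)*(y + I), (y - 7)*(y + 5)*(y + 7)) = y^2 - 49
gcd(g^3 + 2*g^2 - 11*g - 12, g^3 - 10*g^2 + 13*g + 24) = g^2 - 2*g - 3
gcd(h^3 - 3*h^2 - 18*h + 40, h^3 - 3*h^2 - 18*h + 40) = h^3 - 3*h^2 - 18*h + 40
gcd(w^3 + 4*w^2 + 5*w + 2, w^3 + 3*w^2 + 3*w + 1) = w^2 + 2*w + 1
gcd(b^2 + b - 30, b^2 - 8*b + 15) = b - 5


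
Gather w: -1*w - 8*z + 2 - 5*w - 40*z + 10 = -6*w - 48*z + 12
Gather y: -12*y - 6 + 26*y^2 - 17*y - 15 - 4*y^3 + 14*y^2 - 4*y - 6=-4*y^3 + 40*y^2 - 33*y - 27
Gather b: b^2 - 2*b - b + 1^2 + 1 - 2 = b^2 - 3*b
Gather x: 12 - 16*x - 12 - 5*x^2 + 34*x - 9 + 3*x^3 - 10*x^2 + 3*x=3*x^3 - 15*x^2 + 21*x - 9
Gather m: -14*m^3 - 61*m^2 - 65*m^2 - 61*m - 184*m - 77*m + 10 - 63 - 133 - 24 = -14*m^3 - 126*m^2 - 322*m - 210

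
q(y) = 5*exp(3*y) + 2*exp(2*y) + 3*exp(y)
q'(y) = 15*exp(3*y) + 4*exp(2*y) + 3*exp(y)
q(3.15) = 64699.98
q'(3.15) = 192870.77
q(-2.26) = 0.34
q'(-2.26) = 0.37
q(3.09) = 54105.67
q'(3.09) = 161219.18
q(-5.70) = 0.01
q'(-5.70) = 0.01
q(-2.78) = 0.20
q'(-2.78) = 0.21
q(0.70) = 54.98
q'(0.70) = 144.75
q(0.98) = 116.77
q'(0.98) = 320.13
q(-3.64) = 0.08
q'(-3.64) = 0.08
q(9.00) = 2660372547256.52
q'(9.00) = 7980986273212.78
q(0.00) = 10.00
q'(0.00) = 22.00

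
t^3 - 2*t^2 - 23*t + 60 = (t - 4)*(t - 3)*(t + 5)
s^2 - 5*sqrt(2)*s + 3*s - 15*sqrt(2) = (s + 3)*(s - 5*sqrt(2))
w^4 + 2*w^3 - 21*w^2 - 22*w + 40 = (w - 4)*(w - 1)*(w + 2)*(w + 5)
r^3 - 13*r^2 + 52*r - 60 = (r - 6)*(r - 5)*(r - 2)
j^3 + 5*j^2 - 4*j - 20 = (j - 2)*(j + 2)*(j + 5)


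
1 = 1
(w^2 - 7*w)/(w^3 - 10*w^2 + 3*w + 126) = w/(w^2 - 3*w - 18)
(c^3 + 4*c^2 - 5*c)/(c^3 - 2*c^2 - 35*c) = (c - 1)/(c - 7)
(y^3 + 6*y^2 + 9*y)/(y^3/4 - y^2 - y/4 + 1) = 4*y*(y^2 + 6*y + 9)/(y^3 - 4*y^2 - y + 4)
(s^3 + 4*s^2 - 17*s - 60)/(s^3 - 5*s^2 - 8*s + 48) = (s + 5)/(s - 4)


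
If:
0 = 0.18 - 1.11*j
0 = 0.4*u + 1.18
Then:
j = 0.16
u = -2.95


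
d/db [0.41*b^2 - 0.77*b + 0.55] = 0.82*b - 0.77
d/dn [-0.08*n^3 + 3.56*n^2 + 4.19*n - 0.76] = -0.24*n^2 + 7.12*n + 4.19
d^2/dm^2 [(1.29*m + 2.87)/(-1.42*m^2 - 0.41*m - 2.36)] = (-(1.29*m + 2.87)*(2.84*m + 0.41)*(5.68*m + 0.82) + (10.9908*m + 9.2086)*(1.42*m^2 + 0.41*m + 2.36))/(1.42*m^2 + 0.41*m + 2.36)^3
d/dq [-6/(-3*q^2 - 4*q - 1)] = 12*(-3*q - 2)/(3*q^2 + 4*q + 1)^2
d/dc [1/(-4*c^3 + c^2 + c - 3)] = (12*c^2 - 2*c - 1)/(4*c^3 - c^2 - c + 3)^2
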